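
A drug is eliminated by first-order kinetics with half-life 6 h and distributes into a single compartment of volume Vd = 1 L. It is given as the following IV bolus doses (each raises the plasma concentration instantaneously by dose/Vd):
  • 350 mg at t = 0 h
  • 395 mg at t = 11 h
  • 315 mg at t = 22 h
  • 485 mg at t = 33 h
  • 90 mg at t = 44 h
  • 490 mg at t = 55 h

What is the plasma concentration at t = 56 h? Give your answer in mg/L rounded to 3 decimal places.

501.991 mg/L

k = ln 2 / 6 = 0.11552 per h
Dose 1 (350 mg at t=0 h): 350·exp(−0.11552·56) = 0.543 mg/L
Dose 2 (395 mg at t=11 h): 395·exp(−0.11552·45) = 2.182 mg/L
Dose 3 (315 mg at t=22 h): 315·exp(−0.11552·34) = 6.201 mg/L
Dose 4 (485 mg at t=33 h): 485·exp(−0.11552·23) = 34.025 mg/L
Dose 5 (90 mg at t=44 h): 90·exp(−0.11552·12) = 22.500 mg/L
Dose 6 (490 mg at t=55 h): 490·exp(−0.11552·1) = 436.540 mg/L
C(56) = 0.543 + 2.182 + 6.201 + 34.025 + 22.500 + 436.540 = 501.991 mg/L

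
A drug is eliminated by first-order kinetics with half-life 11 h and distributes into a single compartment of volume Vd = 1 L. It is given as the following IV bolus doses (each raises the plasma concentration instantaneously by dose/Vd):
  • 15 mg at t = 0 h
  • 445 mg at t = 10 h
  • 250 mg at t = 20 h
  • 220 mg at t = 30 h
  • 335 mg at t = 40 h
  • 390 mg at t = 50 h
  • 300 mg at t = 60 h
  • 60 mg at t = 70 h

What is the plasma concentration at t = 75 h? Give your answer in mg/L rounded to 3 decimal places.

k = ln 2 / 11 = 0.06301 per h
Dose 1 (15 mg at t=0 h): 15·exp(−0.06301·75) = 0.133 mg/L
Dose 2 (445 mg at t=10 h): 445·exp(−0.06301·65) = 7.405 mg/L
Dose 3 (250 mg at t=20 h): 250·exp(−0.06301·55) = 7.812 mg/L
Dose 4 (220 mg at t=30 h): 220·exp(−0.06301·45) = 12.910 mg/L
Dose 5 (335 mg at t=40 h): 335·exp(−0.06301·35) = 36.917 mg/L
Dose 6 (390 mg at t=50 h): 390·exp(−0.06301·25) = 80.706 mg/L
Dose 7 (300 mg at t=60 h): 300·exp(−0.06301·15) = 116.580 mg/L
Dose 8 (60 mg at t=70 h): 60·exp(−0.06301·5) = 43.784 mg/L
C(75) = 0.133 + 7.405 + 7.812 + 12.910 + 36.917 + 80.706 + 116.580 + 43.784 = 306.249 mg/L

306.249 mg/L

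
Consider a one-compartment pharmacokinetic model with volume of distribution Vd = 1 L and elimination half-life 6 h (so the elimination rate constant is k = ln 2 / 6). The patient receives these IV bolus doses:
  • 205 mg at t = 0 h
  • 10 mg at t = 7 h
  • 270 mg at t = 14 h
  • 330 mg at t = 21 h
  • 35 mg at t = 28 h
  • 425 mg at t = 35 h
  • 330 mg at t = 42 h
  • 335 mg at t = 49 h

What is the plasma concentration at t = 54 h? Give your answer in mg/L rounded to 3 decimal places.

k = ln 2 / 6 = 0.11552 per h
Dose 1 (205 mg at t=0 h): 205·exp(−0.11552·54) = 0.400 mg/L
Dose 2 (10 mg at t=7 h): 10·exp(−0.11552·47) = 0.044 mg/L
Dose 3 (270 mg at t=14 h): 270·exp(−0.11552·40) = 2.658 mg/L
Dose 4 (330 mg at t=21 h): 330·exp(−0.11552·33) = 7.292 mg/L
Dose 5 (35 mg at t=28 h): 35·exp(−0.11552·26) = 1.736 mg/L
Dose 6 (425 mg at t=35 h): 425·exp(−0.11552·19) = 47.329 mg/L
Dose 7 (330 mg at t=42 h): 330·exp(−0.11552·12) = 82.500 mg/L
Dose 8 (335 mg at t=49 h): 335·exp(−0.11552·5) = 188.012 mg/L
C(54) = 0.400 + 0.044 + 2.658 + 7.292 + 1.736 + 47.329 + 82.500 + 188.012 = 329.972 mg/L

329.972 mg/L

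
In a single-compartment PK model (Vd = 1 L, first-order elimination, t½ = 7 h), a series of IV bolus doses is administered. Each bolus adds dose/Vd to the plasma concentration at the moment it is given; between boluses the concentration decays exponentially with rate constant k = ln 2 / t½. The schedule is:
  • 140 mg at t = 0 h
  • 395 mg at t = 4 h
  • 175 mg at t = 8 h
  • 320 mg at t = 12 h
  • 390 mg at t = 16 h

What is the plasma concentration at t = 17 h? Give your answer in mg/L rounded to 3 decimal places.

k = ln 2 / 7 = 0.09902 per h
Dose 1 (140 mg at t=0 h): 140·exp(−0.09902·17) = 26.005 mg/L
Dose 2 (395 mg at t=4 h): 395·exp(−0.09902·13) = 109.029 mg/L
Dose 3 (175 mg at t=8 h): 175·exp(−0.09902·9) = 71.779 mg/L
Dose 4 (320 mg at t=12 h): 320·exp(−0.09902·5) = 195.042 mg/L
Dose 5 (390 mg at t=16 h): 390·exp(−0.09902·1) = 353.232 mg/L
C(17) = 26.005 + 109.029 + 71.779 + 195.042 + 353.232 = 755.087 mg/L

755.087 mg/L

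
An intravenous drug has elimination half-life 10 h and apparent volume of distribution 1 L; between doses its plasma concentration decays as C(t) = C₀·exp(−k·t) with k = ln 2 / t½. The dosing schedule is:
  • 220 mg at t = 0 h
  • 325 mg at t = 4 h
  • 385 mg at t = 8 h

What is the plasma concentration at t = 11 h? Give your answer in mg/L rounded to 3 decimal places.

615.412 mg/L

k = ln 2 / 10 = 0.06931 per h
Dose 1 (220 mg at t=0 h): 220·exp(−0.06931·11) = 102.634 mg/L
Dose 2 (325 mg at t=4 h): 325·exp(−0.06931·7) = 200.061 mg/L
Dose 3 (385 mg at t=8 h): 385·exp(−0.06931·3) = 312.717 mg/L
C(11) = 102.634 + 200.061 + 312.717 = 615.412 mg/L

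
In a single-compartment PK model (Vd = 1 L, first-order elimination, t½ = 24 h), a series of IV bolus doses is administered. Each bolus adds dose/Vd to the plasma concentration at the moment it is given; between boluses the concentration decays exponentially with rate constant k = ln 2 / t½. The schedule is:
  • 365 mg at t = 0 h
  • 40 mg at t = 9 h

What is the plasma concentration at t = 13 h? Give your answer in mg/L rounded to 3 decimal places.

k = ln 2 / 24 = 0.02888 per h
Dose 1 (365 mg at t=0 h): 365·exp(−0.02888·13) = 250.747 mg/L
Dose 2 (40 mg at t=9 h): 40·exp(−0.02888·4) = 35.636 mg/L
C(13) = 250.747 + 35.636 = 286.382 mg/L

286.382 mg/L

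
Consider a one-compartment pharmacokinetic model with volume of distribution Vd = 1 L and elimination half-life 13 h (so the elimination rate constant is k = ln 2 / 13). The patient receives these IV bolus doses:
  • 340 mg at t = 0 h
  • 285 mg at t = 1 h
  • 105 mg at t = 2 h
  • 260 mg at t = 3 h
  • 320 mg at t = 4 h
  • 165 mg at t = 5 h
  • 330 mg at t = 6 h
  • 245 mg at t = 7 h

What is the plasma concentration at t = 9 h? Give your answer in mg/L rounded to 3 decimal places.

k = ln 2 / 13 = 0.05332 per h
Dose 1 (340 mg at t=0 h): 340·exp(−0.05332·9) = 210.413 mg/L
Dose 2 (285 mg at t=1 h): 285·exp(−0.05332·8) = 186.035 mg/L
Dose 3 (105 mg at t=2 h): 105·exp(−0.05332·7) = 72.293 mg/L
Dose 4 (260 mg at t=3 h): 260·exp(−0.05332·6) = 188.815 mg/L
Dose 5 (320 mg at t=4 h): 320·exp(−0.05332·5) = 245.115 mg/L
Dose 6 (165 mg at t=5 h): 165·exp(−0.05332·4) = 133.309 mg/L
Dose 7 (330 mg at t=6 h): 330·exp(−0.05332·3) = 281.220 mg/L
Dose 8 (245 mg at t=7 h): 245·exp(−0.05332·2) = 220.218 mg/L
C(9) = 210.413 + 186.035 + 72.293 + 188.815 + 245.115 + 133.309 + 281.220 + 220.218 = 1537.418 mg/L

1537.418 mg/L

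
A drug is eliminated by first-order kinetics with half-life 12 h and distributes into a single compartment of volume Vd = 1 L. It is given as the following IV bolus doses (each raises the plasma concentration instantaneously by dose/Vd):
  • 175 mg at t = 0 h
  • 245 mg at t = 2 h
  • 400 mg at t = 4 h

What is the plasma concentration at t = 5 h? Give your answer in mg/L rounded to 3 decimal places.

714.671 mg/L

k = ln 2 / 12 = 0.05776 per h
Dose 1 (175 mg at t=0 h): 175·exp(−0.05776·5) = 131.102 mg/L
Dose 2 (245 mg at t=2 h): 245·exp(−0.05776·3) = 206.020 mg/L
Dose 3 (400 mg at t=4 h): 400·exp(−0.05776·1) = 377.550 mg/L
C(5) = 131.102 + 206.020 + 377.550 = 714.671 mg/L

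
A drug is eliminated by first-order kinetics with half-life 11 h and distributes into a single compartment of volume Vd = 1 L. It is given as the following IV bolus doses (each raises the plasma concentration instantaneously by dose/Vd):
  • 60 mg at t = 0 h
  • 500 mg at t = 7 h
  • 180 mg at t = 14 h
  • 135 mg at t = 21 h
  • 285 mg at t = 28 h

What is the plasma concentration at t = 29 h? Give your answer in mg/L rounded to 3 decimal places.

k = ln 2 / 11 = 0.06301 per h
Dose 1 (60 mg at t=0 h): 60·exp(−0.06301·29) = 9.650 mg/L
Dose 2 (500 mg at t=7 h): 500·exp(−0.06301·22) = 125.000 mg/L
Dose 3 (180 mg at t=14 h): 180·exp(−0.06301·15) = 69.948 mg/L
Dose 4 (135 mg at t=21 h): 135·exp(−0.06301·8) = 81.546 mg/L
Dose 5 (285 mg at t=28 h): 285·exp(−0.06301·1) = 267.595 mg/L
C(29) = 9.650 + 125.000 + 69.948 + 81.546 + 267.595 = 553.740 mg/L

553.740 mg/L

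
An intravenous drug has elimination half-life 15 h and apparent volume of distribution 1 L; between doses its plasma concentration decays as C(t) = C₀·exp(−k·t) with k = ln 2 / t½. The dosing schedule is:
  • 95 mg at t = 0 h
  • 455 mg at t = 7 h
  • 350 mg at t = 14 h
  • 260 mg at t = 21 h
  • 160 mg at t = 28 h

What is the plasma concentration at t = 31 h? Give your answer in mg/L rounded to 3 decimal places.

k = ln 2 / 15 = 0.04621 per h
Dose 1 (95 mg at t=0 h): 95·exp(−0.04621·31) = 22.677 mg/L
Dose 2 (455 mg at t=7 h): 455·exp(−0.04621·24) = 150.094 mg/L
Dose 3 (350 mg at t=14 h): 350·exp(−0.04621·17) = 159.551 mg/L
Dose 4 (260 mg at t=21 h): 260·exp(−0.04621·10) = 163.790 mg/L
Dose 5 (160 mg at t=28 h): 160·exp(−0.04621·3) = 139.288 mg/L
C(31) = 22.677 + 150.094 + 159.551 + 163.790 + 139.288 = 635.401 mg/L

635.401 mg/L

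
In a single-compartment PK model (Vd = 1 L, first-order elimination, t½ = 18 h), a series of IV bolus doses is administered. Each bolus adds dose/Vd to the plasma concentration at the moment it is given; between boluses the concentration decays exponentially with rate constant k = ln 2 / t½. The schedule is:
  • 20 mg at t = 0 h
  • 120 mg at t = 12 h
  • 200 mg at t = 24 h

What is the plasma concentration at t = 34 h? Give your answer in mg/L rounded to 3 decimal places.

192.914 mg/L

k = ln 2 / 18 = 0.03851 per h
Dose 1 (20 mg at t=0 h): 20·exp(−0.03851·34) = 5.400 mg/L
Dose 2 (120 mg at t=12 h): 120·exp(−0.03851·22) = 51.435 mg/L
Dose 3 (200 mg at t=24 h): 200·exp(−0.03851·10) = 136.079 mg/L
C(34) = 5.400 + 51.435 + 136.079 = 192.914 mg/L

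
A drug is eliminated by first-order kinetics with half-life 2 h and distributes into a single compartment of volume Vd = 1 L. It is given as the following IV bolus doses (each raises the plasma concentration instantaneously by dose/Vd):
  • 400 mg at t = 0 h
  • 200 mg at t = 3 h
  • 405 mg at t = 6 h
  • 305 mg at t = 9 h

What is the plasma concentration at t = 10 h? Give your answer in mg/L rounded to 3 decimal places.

k = ln 2 / 2 = 0.34657 per h
Dose 1 (400 mg at t=0 h): 400·exp(−0.34657·10) = 12.500 mg/L
Dose 2 (200 mg at t=3 h): 200·exp(−0.34657·7) = 17.678 mg/L
Dose 3 (405 mg at t=6 h): 405·exp(−0.34657·4) = 101.250 mg/L
Dose 4 (305 mg at t=9 h): 305·exp(−0.34657·1) = 215.668 mg/L
C(10) = 12.500 + 17.678 + 101.250 + 215.668 = 347.095 mg/L

347.095 mg/L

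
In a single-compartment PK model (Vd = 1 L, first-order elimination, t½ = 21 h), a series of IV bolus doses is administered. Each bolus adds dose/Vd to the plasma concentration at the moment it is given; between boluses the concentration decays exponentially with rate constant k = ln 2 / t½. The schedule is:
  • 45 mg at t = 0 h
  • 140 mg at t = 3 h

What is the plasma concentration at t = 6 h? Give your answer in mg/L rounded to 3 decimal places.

k = ln 2 / 21 = 0.03301 per h
Dose 1 (45 mg at t=0 h): 45·exp(−0.03301·6) = 36.915 mg/L
Dose 2 (140 mg at t=3 h): 140·exp(−0.03301·3) = 126.801 mg/L
C(6) = 36.915 + 126.801 = 163.716 mg/L

163.716 mg/L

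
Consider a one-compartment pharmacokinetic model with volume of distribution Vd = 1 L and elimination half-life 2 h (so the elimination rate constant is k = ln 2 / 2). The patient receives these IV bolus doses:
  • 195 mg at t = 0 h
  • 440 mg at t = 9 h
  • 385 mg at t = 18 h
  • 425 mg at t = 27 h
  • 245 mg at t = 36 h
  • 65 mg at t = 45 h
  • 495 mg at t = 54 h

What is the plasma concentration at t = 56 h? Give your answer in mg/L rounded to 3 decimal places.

k = ln 2 / 2 = 0.34657 per h
Dose 1 (195 mg at t=0 h): 195·exp(−0.34657·56) = 0.000 mg/L
Dose 2 (440 mg at t=9 h): 440·exp(−0.34657·47) = 0.000 mg/L
Dose 3 (385 mg at t=18 h): 385·exp(−0.34657·38) = 0.001 mg/L
Dose 4 (425 mg at t=27 h): 425·exp(−0.34657·29) = 0.018 mg/L
Dose 5 (245 mg at t=36 h): 245·exp(−0.34657·20) = 0.239 mg/L
Dose 6 (65 mg at t=45 h): 65·exp(−0.34657·11) = 1.436 mg/L
Dose 7 (495 mg at t=54 h): 495·exp(−0.34657·2) = 247.500 mg/L
C(56) = 0.000 + 0.000 + 0.001 + 0.018 + 0.239 + 1.436 + 247.500 = 249.195 mg/L

249.195 mg/L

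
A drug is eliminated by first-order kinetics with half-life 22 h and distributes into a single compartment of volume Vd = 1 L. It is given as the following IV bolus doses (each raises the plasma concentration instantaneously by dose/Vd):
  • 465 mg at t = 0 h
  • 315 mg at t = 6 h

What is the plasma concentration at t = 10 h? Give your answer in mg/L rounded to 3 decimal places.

617.030 mg/L

k = ln 2 / 22 = 0.03151 per h
Dose 1 (465 mg at t=0 h): 465·exp(−0.03151·10) = 339.329 mg/L
Dose 2 (315 mg at t=6 h): 315·exp(−0.03151·4) = 277.701 mg/L
C(10) = 339.329 + 277.701 = 617.030 mg/L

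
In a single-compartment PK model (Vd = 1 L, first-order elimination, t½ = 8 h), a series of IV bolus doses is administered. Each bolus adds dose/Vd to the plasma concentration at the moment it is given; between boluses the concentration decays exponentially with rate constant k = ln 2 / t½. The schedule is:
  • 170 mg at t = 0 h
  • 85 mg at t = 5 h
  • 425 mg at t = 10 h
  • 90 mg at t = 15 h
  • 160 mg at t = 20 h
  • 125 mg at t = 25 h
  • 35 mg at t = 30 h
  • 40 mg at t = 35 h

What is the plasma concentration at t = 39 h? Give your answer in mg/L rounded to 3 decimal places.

168.297 mg/L

k = ln 2 / 8 = 0.08664 per h
Dose 1 (170 mg at t=0 h): 170·exp(−0.08664·39) = 5.793 mg/L
Dose 2 (85 mg at t=5 h): 85·exp(−0.08664·34) = 4.467 mg/L
Dose 3 (425 mg at t=10 h): 425·exp(−0.08664·29) = 34.447 mg/L
Dose 4 (90 mg at t=15 h): 90·exp(−0.08664·24) = 11.250 mg/L
Dose 5 (160 mg at t=20 h): 160·exp(−0.08664·19) = 30.844 mg/L
Dose 6 (125 mg at t=25 h): 125·exp(−0.08664·14) = 37.163 mg/L
Dose 7 (35 mg at t=30 h): 35·exp(−0.08664·9) = 16.048 mg/L
Dose 8 (40 mg at t=35 h): 40·exp(−0.08664·4) = 28.284 mg/L
C(39) = 5.793 + 4.467 + 34.447 + 11.250 + 30.844 + 37.163 + 16.048 + 28.284 = 168.297 mg/L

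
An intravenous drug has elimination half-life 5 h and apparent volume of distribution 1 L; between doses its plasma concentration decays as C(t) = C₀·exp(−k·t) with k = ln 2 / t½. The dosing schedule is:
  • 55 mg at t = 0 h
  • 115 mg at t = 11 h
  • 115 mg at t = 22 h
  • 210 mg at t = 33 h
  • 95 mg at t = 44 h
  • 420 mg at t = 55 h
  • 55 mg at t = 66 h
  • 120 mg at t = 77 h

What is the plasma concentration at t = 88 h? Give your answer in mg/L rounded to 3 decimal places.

k = ln 2 / 5 = 0.13863 per h
Dose 1 (55 mg at t=0 h): 55·exp(−0.13863·88) = 0.000 mg/L
Dose 2 (115 mg at t=11 h): 115·exp(−0.13863·77) = 0.003 mg/L
Dose 3 (115 mg at t=22 h): 115·exp(−0.13863·66) = 0.012 mg/L
Dose 4 (210 mg at t=33 h): 210·exp(−0.13863·55) = 0.103 mg/L
Dose 5 (95 mg at t=44 h): 95·exp(−0.13863·44) = 0.213 mg/L
Dose 6 (420 mg at t=55 h): 420·exp(−0.13863·33) = 4.330 mg/L
Dose 7 (55 mg at t=66 h): 55·exp(−0.13863·22) = 2.605 mg/L
Dose 8 (120 mg at t=77 h): 120·exp(−0.13863·11) = 26.117 mg/L
C(88) = 0.000 + 0.003 + 0.012 + 0.103 + 0.213 + 4.330 + 2.605 + 26.117 = 33.382 mg/L

33.382 mg/L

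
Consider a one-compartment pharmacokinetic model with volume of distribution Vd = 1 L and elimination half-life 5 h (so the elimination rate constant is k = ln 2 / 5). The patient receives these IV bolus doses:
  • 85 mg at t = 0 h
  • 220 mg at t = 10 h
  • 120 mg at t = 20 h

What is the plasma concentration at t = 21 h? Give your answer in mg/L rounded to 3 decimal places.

156.971 mg/L

k = ln 2 / 5 = 0.13863 per h
Dose 1 (85 mg at t=0 h): 85·exp(−0.13863·21) = 4.625 mg/L
Dose 2 (220 mg at t=10 h): 220·exp(−0.13863·11) = 47.880 mg/L
Dose 3 (120 mg at t=20 h): 120·exp(−0.13863·1) = 104.466 mg/L
C(21) = 4.625 + 47.880 + 104.466 = 156.971 mg/L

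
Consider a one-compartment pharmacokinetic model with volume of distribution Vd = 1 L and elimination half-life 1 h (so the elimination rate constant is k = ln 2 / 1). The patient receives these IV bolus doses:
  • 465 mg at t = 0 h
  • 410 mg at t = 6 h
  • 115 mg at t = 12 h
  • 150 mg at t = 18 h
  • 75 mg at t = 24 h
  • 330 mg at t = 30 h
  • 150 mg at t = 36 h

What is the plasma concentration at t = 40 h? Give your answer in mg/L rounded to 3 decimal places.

k = ln 2 / 1 = 0.69315 per h
Dose 1 (465 mg at t=0 h): 465·exp(−0.69315·40) = 0.000 mg/L
Dose 2 (410 mg at t=6 h): 410·exp(−0.69315·34) = 0.000 mg/L
Dose 3 (115 mg at t=12 h): 115·exp(−0.69315·28) = 0.000 mg/L
Dose 4 (150 mg at t=18 h): 150·exp(−0.69315·22) = 0.000 mg/L
Dose 5 (75 mg at t=24 h): 75·exp(−0.69315·16) = 0.001 mg/L
Dose 6 (330 mg at t=30 h): 330·exp(−0.69315·10) = 0.322 mg/L
Dose 7 (150 mg at t=36 h): 150·exp(−0.69315·4) = 9.375 mg/L
C(40) = 0.000 + 0.000 + 0.000 + 0.000 + 0.001 + 0.322 + 9.375 = 9.698 mg/L

9.698 mg/L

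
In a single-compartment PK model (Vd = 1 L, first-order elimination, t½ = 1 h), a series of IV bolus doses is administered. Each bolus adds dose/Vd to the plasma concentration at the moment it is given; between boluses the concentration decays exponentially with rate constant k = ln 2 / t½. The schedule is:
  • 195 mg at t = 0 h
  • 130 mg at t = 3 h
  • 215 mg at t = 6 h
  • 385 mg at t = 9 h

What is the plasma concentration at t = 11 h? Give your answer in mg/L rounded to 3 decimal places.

103.572 mg/L

k = ln 2 / 1 = 0.69315 per h
Dose 1 (195 mg at t=0 h): 195·exp(−0.69315·11) = 0.095 mg/L
Dose 2 (130 mg at t=3 h): 130·exp(−0.69315·8) = 0.508 mg/L
Dose 3 (215 mg at t=6 h): 215·exp(−0.69315·5) = 6.719 mg/L
Dose 4 (385 mg at t=9 h): 385·exp(−0.69315·2) = 96.250 mg/L
C(11) = 0.095 + 0.508 + 6.719 + 96.250 = 103.572 mg/L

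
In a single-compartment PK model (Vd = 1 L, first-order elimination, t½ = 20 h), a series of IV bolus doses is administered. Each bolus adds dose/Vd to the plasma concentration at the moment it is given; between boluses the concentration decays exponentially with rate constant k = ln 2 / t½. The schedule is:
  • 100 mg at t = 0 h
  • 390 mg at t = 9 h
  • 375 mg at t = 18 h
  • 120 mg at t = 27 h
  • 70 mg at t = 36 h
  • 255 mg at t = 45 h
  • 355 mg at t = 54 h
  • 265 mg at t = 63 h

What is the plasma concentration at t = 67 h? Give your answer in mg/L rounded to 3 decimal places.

k = ln 2 / 20 = 0.03466 per h
Dose 1 (100 mg at t=0 h): 100·exp(−0.03466·67) = 9.807 mg/L
Dose 2 (390 mg at t=9 h): 390·exp(−0.03466·58) = 52.249 mg/L
Dose 3 (375 mg at t=18 h): 375·exp(−0.03466·49) = 68.629 mg/L
Dose 4 (120 mg at t=27 h): 120·exp(−0.03466·40) = 30.000 mg/L
Dose 5 (70 mg at t=36 h): 70·exp(−0.03466·31) = 23.906 mg/L
Dose 6 (255 mg at t=45 h): 255·exp(−0.03466·22) = 118.962 mg/L
Dose 7 (355 mg at t=54 h): 355·exp(−0.03466·13) = 226.235 mg/L
Dose 8 (265 mg at t=63 h): 265·exp(−0.03466·4) = 230.696 mg/L
C(67) = 9.807 + 52.249 + 68.629 + 30.000 + 23.906 + 118.962 + 226.235 + 230.696 = 760.483 mg/L

760.483 mg/L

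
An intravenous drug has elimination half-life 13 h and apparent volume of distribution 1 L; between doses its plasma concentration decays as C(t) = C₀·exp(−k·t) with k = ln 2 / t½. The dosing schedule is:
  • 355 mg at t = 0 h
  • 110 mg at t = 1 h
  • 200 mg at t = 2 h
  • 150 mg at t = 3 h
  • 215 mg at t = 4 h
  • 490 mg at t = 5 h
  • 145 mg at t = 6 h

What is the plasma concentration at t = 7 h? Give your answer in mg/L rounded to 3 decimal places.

1359.816 mg/L

k = ln 2 / 13 = 0.05332 per h
Dose 1 (355 mg at t=0 h): 355·exp(−0.05332·7) = 244.419 mg/L
Dose 2 (110 mg at t=1 h): 110·exp(−0.05332·6) = 79.883 mg/L
Dose 3 (200 mg at t=2 h): 200·exp(−0.05332·5) = 153.197 mg/L
Dose 4 (150 mg at t=3 h): 150·exp(−0.05332·4) = 121.190 mg/L
Dose 5 (215 mg at t=4 h): 215·exp(−0.05332·3) = 183.219 mg/L
Dose 6 (490 mg at t=5 h): 490·exp(−0.05332·2) = 440.437 mg/L
Dose 7 (145 mg at t=6 h): 145·exp(−0.05332·1) = 137.471 mg/L
C(7) = 244.419 + 79.883 + 153.197 + 121.190 + 183.219 + 440.437 + 137.471 = 1359.816 mg/L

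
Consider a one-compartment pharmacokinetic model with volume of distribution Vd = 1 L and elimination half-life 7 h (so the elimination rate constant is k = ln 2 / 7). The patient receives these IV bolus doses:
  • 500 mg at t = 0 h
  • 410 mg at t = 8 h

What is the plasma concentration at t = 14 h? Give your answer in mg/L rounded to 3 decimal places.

351.338 mg/L

k = ln 2 / 7 = 0.09902 per h
Dose 1 (500 mg at t=0 h): 500·exp(−0.09902·14) = 125.000 mg/L
Dose 2 (410 mg at t=8 h): 410·exp(−0.09902·6) = 226.338 mg/L
C(14) = 125.000 + 226.338 = 351.338 mg/L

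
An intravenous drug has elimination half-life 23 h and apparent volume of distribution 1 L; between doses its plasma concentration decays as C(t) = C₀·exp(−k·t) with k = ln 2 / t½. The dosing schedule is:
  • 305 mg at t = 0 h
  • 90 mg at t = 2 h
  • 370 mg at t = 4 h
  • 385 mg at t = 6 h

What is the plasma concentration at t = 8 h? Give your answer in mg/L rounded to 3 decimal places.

1005.233 mg/L

k = ln 2 / 23 = 0.03014 per h
Dose 1 (305 mg at t=0 h): 305·exp(−0.03014·8) = 239.659 mg/L
Dose 2 (90 mg at t=2 h): 90·exp(−0.03014·6) = 75.113 mg/L
Dose 3 (370 mg at t=4 h): 370·exp(−0.03014·4) = 327.981 mg/L
Dose 4 (385 mg at t=6 h): 385·exp(−0.03014·2) = 362.480 mg/L
C(8) = 239.659 + 75.113 + 327.981 + 362.480 = 1005.233 mg/L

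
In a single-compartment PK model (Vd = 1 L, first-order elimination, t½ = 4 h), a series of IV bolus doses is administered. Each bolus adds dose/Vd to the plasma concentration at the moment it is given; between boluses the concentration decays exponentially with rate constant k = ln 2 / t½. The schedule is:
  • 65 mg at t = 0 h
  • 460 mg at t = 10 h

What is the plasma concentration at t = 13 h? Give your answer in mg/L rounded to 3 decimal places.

280.350 mg/L

k = ln 2 / 4 = 0.17329 per h
Dose 1 (65 mg at t=0 h): 65·exp(−0.17329·13) = 6.832 mg/L
Dose 2 (460 mg at t=10 h): 460·exp(−0.17329·3) = 273.518 mg/L
C(13) = 6.832 + 273.518 = 280.350 mg/L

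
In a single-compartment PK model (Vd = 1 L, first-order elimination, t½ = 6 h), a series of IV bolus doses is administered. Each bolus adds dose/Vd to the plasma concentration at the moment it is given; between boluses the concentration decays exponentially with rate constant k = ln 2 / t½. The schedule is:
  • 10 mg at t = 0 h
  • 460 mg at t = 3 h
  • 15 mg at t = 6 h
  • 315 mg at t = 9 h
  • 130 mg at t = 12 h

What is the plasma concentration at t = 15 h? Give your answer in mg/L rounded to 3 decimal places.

371.495 mg/L

k = ln 2 / 6 = 0.11552 per h
Dose 1 (10 mg at t=0 h): 10·exp(−0.11552·15) = 1.768 mg/L
Dose 2 (460 mg at t=3 h): 460·exp(−0.11552·12) = 115.000 mg/L
Dose 3 (15 mg at t=6 h): 15·exp(−0.11552·9) = 5.303 mg/L
Dose 4 (315 mg at t=9 h): 315·exp(−0.11552·6) = 157.500 mg/L
Dose 5 (130 mg at t=12 h): 130·exp(−0.11552·3) = 91.924 mg/L
C(15) = 1.768 + 115.000 + 5.303 + 157.500 + 91.924 = 371.495 mg/L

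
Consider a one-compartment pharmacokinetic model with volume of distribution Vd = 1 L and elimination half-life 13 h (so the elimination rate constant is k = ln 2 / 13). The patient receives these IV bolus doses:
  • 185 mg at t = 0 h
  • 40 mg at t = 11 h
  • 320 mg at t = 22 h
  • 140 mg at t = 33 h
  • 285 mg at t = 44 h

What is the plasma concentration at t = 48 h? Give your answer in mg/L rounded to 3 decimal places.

k = ln 2 / 13 = 0.05332 per h
Dose 1 (185 mg at t=0 h): 185·exp(−0.05332·48) = 14.311 mg/L
Dose 2 (40 mg at t=11 h): 40·exp(−0.05332·37) = 5.563 mg/L
Dose 3 (320 mg at t=22 h): 320·exp(−0.05332·26) = 80.000 mg/L
Dose 4 (140 mg at t=33 h): 140·exp(−0.05332·15) = 62.920 mg/L
Dose 5 (285 mg at t=44 h): 285·exp(−0.05332·4) = 230.261 mg/L
C(48) = 14.311 + 5.563 + 80.000 + 62.920 + 230.261 = 393.054 mg/L

393.054 mg/L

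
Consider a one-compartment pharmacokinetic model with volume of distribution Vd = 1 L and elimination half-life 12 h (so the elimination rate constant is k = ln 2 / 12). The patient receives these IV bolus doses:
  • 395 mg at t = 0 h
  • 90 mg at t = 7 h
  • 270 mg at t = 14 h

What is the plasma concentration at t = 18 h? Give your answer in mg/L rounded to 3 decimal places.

401.629 mg/L

k = ln 2 / 12 = 0.05776 per h
Dose 1 (395 mg at t=0 h): 395·exp(−0.05776·18) = 139.654 mg/L
Dose 2 (90 mg at t=7 h): 90·exp(−0.05776·11) = 47.676 mg/L
Dose 3 (270 mg at t=14 h): 270·exp(−0.05776·4) = 214.299 mg/L
C(18) = 139.654 + 47.676 + 214.299 = 401.629 mg/L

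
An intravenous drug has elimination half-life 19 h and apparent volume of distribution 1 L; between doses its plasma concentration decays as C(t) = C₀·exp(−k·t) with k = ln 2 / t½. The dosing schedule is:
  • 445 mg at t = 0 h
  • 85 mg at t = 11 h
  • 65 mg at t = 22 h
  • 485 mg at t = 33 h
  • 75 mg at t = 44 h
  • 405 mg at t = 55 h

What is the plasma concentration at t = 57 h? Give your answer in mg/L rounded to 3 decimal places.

k = ln 2 / 19 = 0.03648 per h
Dose 1 (445 mg at t=0 h): 445·exp(−0.03648·57) = 55.625 mg/L
Dose 2 (85 mg at t=11 h): 85·exp(−0.03648·46) = 15.871 mg/L
Dose 3 (65 mg at t=22 h): 65·exp(−0.03648·35) = 18.129 mg/L
Dose 4 (485 mg at t=33 h): 485·exp(−0.03648·24) = 202.066 mg/L
Dose 5 (75 mg at t=44 h): 75·exp(−0.03648·13) = 46.676 mg/L
Dose 6 (405 mg at t=55 h): 405·exp(−0.03648·2) = 376.502 mg/L
C(57) = 55.625 + 15.871 + 18.129 + 202.066 + 46.676 + 376.502 = 714.870 mg/L

714.870 mg/L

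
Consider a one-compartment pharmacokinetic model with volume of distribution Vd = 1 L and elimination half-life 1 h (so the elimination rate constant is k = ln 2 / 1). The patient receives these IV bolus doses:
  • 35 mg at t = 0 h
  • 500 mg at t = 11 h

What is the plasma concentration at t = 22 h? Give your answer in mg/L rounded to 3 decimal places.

0.244 mg/L

k = ln 2 / 1 = 0.69315 per h
Dose 1 (35 mg at t=0 h): 35·exp(−0.69315·22) = 0.000 mg/L
Dose 2 (500 mg at t=11 h): 500·exp(−0.69315·11) = 0.244 mg/L
C(22) = 0.000 + 0.244 = 0.244 mg/L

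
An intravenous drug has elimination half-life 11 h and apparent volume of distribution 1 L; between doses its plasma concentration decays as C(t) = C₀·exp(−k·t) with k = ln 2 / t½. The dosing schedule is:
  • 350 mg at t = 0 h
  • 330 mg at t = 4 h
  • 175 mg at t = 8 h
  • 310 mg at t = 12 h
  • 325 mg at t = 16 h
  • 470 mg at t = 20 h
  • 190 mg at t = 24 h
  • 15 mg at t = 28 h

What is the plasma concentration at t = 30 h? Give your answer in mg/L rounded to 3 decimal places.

788.641 mg/L

k = ln 2 / 11 = 0.06301 per h
Dose 1 (350 mg at t=0 h): 350·exp(−0.06301·30) = 52.854 mg/L
Dose 2 (330 mg at t=4 h): 330·exp(−0.06301·26) = 64.119 mg/L
Dose 3 (175 mg at t=8 h): 175·exp(−0.06301·22) = 43.750 mg/L
Dose 4 (310 mg at t=12 h): 310·exp(−0.06301·18) = 99.717 mg/L
Dose 5 (325 mg at t=16 h): 325·exp(−0.06301·14) = 134.510 mg/L
Dose 6 (470 mg at t=20 h): 470·exp(−0.06301·10) = 250.285 mg/L
Dose 7 (190 mg at t=24 h): 190·exp(−0.06301·6) = 130.183 mg/L
Dose 8 (15 mg at t=28 h): 15·exp(−0.06301·2) = 13.224 mg/L
C(30) = 52.854 + 64.119 + 43.750 + 99.717 + 134.510 + 250.285 + 130.183 + 13.224 = 788.641 mg/L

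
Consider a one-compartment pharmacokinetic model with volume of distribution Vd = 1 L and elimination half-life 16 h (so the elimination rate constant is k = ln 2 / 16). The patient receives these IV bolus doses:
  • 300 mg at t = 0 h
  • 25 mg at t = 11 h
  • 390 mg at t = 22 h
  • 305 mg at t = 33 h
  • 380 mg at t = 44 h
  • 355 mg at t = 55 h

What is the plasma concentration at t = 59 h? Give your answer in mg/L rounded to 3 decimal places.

k = ln 2 / 16 = 0.04332 per h
Dose 1 (300 mg at t=0 h): 300·exp(−0.04332·59) = 23.285 mg/L
Dose 2 (25 mg at t=11 h): 25·exp(−0.04332·48) = 3.125 mg/L
Dose 3 (390 mg at t=22 h): 390·exp(−0.04332·37) = 78.511 mg/L
Dose 4 (305 mg at t=33 h): 305·exp(−0.04332·26) = 98.884 mg/L
Dose 5 (380 mg at t=44 h): 380·exp(−0.04332·15) = 198.412 mg/L
Dose 6 (355 mg at t=55 h): 355·exp(−0.04332·4) = 298.518 mg/L
C(59) = 23.285 + 3.125 + 78.511 + 98.884 + 198.412 + 298.518 = 700.735 mg/L

700.735 mg/L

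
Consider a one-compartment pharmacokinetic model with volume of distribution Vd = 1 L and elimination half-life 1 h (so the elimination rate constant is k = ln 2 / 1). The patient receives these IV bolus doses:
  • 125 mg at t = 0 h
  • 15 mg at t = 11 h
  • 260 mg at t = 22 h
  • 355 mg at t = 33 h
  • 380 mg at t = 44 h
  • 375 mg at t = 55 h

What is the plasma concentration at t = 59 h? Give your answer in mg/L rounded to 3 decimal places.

23.449 mg/L

k = ln 2 / 1 = 0.69315 per h
Dose 1 (125 mg at t=0 h): 125·exp(−0.69315·59) = 0.000 mg/L
Dose 2 (15 mg at t=11 h): 15·exp(−0.69315·48) = 0.000 mg/L
Dose 3 (260 mg at t=22 h): 260·exp(−0.69315·37) = 0.000 mg/L
Dose 4 (355 mg at t=33 h): 355·exp(−0.69315·26) = 0.000 mg/L
Dose 5 (380 mg at t=44 h): 380·exp(−0.69315·15) = 0.012 mg/L
Dose 6 (375 mg at t=55 h): 375·exp(−0.69315·4) = 23.438 mg/L
C(59) = 0.000 + 0.000 + 0.000 + 0.000 + 0.012 + 23.438 = 23.449 mg/L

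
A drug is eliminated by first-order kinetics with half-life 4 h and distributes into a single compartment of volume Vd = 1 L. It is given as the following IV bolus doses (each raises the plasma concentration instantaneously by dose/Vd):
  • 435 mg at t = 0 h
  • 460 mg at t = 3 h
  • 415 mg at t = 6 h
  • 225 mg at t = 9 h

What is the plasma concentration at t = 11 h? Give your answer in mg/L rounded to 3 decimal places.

k = ln 2 / 4 = 0.17329 per h
Dose 1 (435 mg at t=0 h): 435·exp(−0.17329·11) = 64.663 mg/L
Dose 2 (460 mg at t=3 h): 460·exp(−0.17329·8) = 115.000 mg/L
Dose 3 (415 mg at t=6 h): 415·exp(−0.17329·5) = 174.486 mg/L
Dose 4 (225 mg at t=9 h): 225·exp(−0.17329·2) = 159.099 mg/L
C(11) = 64.663 + 115.000 + 174.486 + 159.099 = 513.248 mg/L

513.248 mg/L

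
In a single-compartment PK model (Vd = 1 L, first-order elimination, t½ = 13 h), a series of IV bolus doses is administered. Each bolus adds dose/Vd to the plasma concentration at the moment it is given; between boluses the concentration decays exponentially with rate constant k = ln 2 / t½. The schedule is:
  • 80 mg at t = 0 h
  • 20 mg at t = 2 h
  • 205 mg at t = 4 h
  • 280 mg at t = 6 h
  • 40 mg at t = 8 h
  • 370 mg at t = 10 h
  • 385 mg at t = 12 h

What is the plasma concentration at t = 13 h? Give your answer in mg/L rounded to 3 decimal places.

k = ln 2 / 13 = 0.05332 per h
Dose 1 (80 mg at t=0 h): 80·exp(−0.05332·13) = 40.000 mg/L
Dose 2 (20 mg at t=2 h): 20·exp(−0.05332·11) = 11.125 mg/L
Dose 3 (205 mg at t=4 h): 205·exp(−0.05332·9) = 126.867 mg/L
Dose 4 (280 mg at t=6 h): 280·exp(−0.05332·7) = 192.781 mg/L
Dose 5 (40 mg at t=8 h): 40·exp(−0.05332·5) = 30.639 mg/L
Dose 6 (370 mg at t=10 h): 370·exp(−0.05332·3) = 315.307 mg/L
Dose 7 (385 mg at t=12 h): 385·exp(−0.05332·1) = 365.010 mg/L
C(13) = 40.000 + 11.125 + 126.867 + 192.781 + 30.639 + 315.307 + 365.010 = 1081.729 mg/L

1081.729 mg/L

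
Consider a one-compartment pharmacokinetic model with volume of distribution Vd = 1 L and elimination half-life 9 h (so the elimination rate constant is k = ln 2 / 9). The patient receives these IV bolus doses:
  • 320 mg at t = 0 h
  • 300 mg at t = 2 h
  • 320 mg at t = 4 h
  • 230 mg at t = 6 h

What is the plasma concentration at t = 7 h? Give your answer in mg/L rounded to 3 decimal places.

857.698 mg/L

k = ln 2 / 9 = 0.07702 per h
Dose 1 (320 mg at t=0 h): 320·exp(−0.07702·7) = 186.645 mg/L
Dose 2 (300 mg at t=2 h): 300·exp(−0.07702·5) = 204.119 mg/L
Dose 3 (320 mg at t=4 h): 320·exp(−0.07702·3) = 253.984 mg/L
Dose 4 (230 mg at t=6 h): 230·exp(−0.07702·1) = 212.951 mg/L
C(7) = 186.645 + 204.119 + 253.984 + 212.951 = 857.698 mg/L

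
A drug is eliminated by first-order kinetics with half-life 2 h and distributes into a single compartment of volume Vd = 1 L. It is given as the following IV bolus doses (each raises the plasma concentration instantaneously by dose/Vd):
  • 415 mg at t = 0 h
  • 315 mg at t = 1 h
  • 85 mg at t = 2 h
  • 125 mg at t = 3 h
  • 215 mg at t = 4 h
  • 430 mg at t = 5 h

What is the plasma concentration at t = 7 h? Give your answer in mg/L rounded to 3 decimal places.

413.346 mg/L

k = ln 2 / 2 = 0.34657 per h
Dose 1 (415 mg at t=0 h): 415·exp(−0.34657·7) = 36.681 mg/L
Dose 2 (315 mg at t=1 h): 315·exp(−0.34657·6) = 39.375 mg/L
Dose 3 (85 mg at t=2 h): 85·exp(−0.34657·5) = 15.026 mg/L
Dose 4 (125 mg at t=3 h): 125·exp(−0.34657·4) = 31.250 mg/L
Dose 5 (215 mg at t=4 h): 215·exp(−0.34657·3) = 76.014 mg/L
Dose 6 (430 mg at t=5 h): 430·exp(−0.34657·2) = 215.000 mg/L
C(7) = 36.681 + 39.375 + 15.026 + 31.250 + 76.014 + 215.000 = 413.346 mg/L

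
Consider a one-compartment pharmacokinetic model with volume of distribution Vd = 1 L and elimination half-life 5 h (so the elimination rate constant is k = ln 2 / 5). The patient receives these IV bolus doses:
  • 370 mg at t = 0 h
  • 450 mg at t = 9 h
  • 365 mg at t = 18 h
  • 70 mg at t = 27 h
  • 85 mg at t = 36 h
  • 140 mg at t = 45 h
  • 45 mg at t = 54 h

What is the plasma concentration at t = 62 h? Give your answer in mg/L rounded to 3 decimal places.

32.144 mg/L

k = ln 2 / 5 = 0.13863 per h
Dose 1 (370 mg at t=0 h): 370·exp(−0.13863·62) = 0.068 mg/L
Dose 2 (450 mg at t=9 h): 450·exp(−0.13863·53) = 0.290 mg/L
Dose 3 (365 mg at t=18 h): 365·exp(−0.13863·44) = 0.819 mg/L
Dose 4 (70 mg at t=27 h): 70·exp(−0.13863·35) = 0.547 mg/L
Dose 5 (85 mg at t=36 h): 85·exp(−0.13863·26) = 2.312 mg/L
Dose 6 (140 mg at t=45 h): 140·exp(−0.13863·17) = 13.263 mg/L
Dose 7 (45 mg at t=54 h): 45·exp(−0.13863·8) = 14.844 mg/L
C(62) = 0.068 + 0.290 + 0.819 + 0.547 + 2.312 + 13.263 + 14.844 = 32.144 mg/L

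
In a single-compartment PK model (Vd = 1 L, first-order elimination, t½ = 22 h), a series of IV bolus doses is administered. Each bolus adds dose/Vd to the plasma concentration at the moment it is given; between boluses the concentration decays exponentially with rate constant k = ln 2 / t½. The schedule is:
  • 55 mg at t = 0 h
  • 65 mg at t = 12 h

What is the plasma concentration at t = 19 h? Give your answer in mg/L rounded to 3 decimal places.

k = ln 2 / 22 = 0.03151 per h
Dose 1 (55 mg at t=0 h): 55·exp(−0.03151·19) = 30.226 mg/L
Dose 2 (65 mg at t=12 h): 65·exp(−0.03151·7) = 52.135 mg/L
C(19) = 30.226 + 52.135 = 82.361 mg/L

82.361 mg/L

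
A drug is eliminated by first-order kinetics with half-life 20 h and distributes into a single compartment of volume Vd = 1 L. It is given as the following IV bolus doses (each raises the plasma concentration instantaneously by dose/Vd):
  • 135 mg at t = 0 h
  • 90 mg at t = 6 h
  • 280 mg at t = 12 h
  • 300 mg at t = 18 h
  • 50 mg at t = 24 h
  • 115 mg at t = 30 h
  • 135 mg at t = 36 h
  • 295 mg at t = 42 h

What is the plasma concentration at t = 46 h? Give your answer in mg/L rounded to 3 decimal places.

691.420 mg/L

k = ln 2 / 20 = 0.03466 per h
Dose 1 (135 mg at t=0 h): 135·exp(−0.03466·46) = 27.414 mg/L
Dose 2 (90 mg at t=6 h): 90·exp(−0.03466·40) = 22.500 mg/L
Dose 3 (280 mg at t=12 h): 280·exp(−0.03466·34) = 86.180 mg/L
Dose 4 (300 mg at t=18 h): 300·exp(−0.03466·28) = 113.679 mg/L
Dose 5 (50 mg at t=24 h): 50·exp(−0.03466·22) = 23.326 mg/L
Dose 6 (115 mg at t=30 h): 115·exp(−0.03466·16) = 66.050 mg/L
Dose 7 (135 mg at t=36 h): 135·exp(−0.03466·10) = 95.459 mg/L
Dose 8 (295 mg at t=42 h): 295·exp(−0.03466·4) = 256.812 mg/L
C(46) = 27.414 + 22.500 + 86.180 + 113.679 + 23.326 + 66.050 + 95.459 + 256.812 = 691.420 mg/L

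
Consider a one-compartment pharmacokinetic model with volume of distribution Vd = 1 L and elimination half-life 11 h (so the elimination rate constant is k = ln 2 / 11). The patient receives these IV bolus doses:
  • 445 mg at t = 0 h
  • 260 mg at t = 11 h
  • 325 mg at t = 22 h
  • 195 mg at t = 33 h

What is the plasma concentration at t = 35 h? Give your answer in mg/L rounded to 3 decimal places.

421.511 mg/L

k = ln 2 / 11 = 0.06301 per h
Dose 1 (445 mg at t=0 h): 445·exp(−0.06301·35) = 49.039 mg/L
Dose 2 (260 mg at t=11 h): 260·exp(−0.06301·24) = 57.303 mg/L
Dose 3 (325 mg at t=22 h): 325·exp(−0.06301·13) = 143.259 mg/L
Dose 4 (195 mg at t=33 h): 195·exp(−0.06301·2) = 171.910 mg/L
C(35) = 49.039 + 57.303 + 143.259 + 171.910 = 421.511 mg/L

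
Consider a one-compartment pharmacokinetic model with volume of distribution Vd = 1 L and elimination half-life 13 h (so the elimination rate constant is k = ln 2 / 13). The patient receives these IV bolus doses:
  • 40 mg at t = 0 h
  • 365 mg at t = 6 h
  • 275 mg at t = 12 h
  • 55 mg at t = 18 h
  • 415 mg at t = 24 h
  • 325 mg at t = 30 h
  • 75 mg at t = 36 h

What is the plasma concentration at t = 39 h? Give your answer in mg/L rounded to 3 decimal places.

k = ln 2 / 13 = 0.05332 per h
Dose 1 (40 mg at t=0 h): 40·exp(−0.05332·39) = 5.000 mg/L
Dose 2 (365 mg at t=6 h): 365·exp(−0.05332·33) = 62.826 mg/L
Dose 3 (275 mg at t=12 h): 275·exp(−0.05332·27) = 65.180 mg/L
Dose 4 (55 mg at t=18 h): 55·exp(−0.05332·21) = 17.951 mg/L
Dose 5 (415 mg at t=24 h): 415·exp(−0.05332·15) = 186.512 mg/L
Dose 6 (325 mg at t=30 h): 325·exp(−0.05332·9) = 201.131 mg/L
Dose 7 (75 mg at t=36 h): 75·exp(−0.05332·3) = 63.914 mg/L
C(39) = 5.000 + 62.826 + 65.180 + 17.951 + 186.512 + 201.131 + 63.914 = 602.513 mg/L

602.513 mg/L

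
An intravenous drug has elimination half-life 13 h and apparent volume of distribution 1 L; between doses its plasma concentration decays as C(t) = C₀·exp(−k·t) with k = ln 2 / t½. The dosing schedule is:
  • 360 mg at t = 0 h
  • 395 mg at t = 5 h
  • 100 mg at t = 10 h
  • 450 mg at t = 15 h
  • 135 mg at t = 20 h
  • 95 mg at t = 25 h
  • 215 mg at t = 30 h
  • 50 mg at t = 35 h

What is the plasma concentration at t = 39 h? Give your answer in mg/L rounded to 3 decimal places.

k = ln 2 / 13 = 0.05332 per h
Dose 1 (360 mg at t=0 h): 360·exp(−0.05332·39) = 45.000 mg/L
Dose 2 (395 mg at t=5 h): 395·exp(−0.05332·34) = 64.460 mg/L
Dose 3 (100 mg at t=10 h): 100·exp(−0.05332·29) = 21.305 mg/L
Dose 4 (450 mg at t=15 h): 450·exp(−0.05332·24) = 125.160 mg/L
Dose 5 (135 mg at t=20 h): 135·exp(−0.05332·19) = 49.019 mg/L
Dose 6 (95 mg at t=25 h): 95·exp(−0.05332·14) = 45.034 mg/L
Dose 7 (215 mg at t=30 h): 215·exp(−0.05332·9) = 133.056 mg/L
Dose 8 (50 mg at t=35 h): 50·exp(−0.05332·4) = 40.397 mg/L
C(39) = 45.000 + 64.460 + 21.305 + 125.160 + 49.019 + 45.034 + 133.056 + 40.397 = 523.429 mg/L

523.429 mg/L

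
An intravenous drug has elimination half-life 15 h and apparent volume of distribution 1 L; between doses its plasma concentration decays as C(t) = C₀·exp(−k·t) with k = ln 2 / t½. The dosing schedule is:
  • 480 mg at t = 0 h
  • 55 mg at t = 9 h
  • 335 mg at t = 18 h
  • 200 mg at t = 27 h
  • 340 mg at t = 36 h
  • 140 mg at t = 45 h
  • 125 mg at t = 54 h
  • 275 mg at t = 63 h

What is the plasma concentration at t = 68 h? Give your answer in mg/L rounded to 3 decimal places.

497.227 mg/L

k = ln 2 / 15 = 0.04621 per h
Dose 1 (480 mg at t=0 h): 480·exp(−0.04621·68) = 20.729 mg/L
Dose 2 (55 mg at t=9 h): 55·exp(−0.04621·59) = 3.600 mg/L
Dose 3 (335 mg at t=18 h): 335·exp(−0.04621·50) = 33.236 mg/L
Dose 4 (200 mg at t=27 h): 200·exp(−0.04621·41) = 30.076 mg/L
Dose 5 (340 mg at t=36 h): 340·exp(−0.04621·32) = 77.496 mg/L
Dose 6 (140 mg at t=45 h): 140·exp(−0.04621·23) = 48.367 mg/L
Dose 7 (125 mg at t=54 h): 125·exp(−0.04621·14) = 65.456 mg/L
Dose 8 (275 mg at t=63 h): 275·exp(−0.04621·5) = 218.268 mg/L
C(68) = 20.729 + 3.600 + 33.236 + 30.076 + 77.496 + 48.367 + 65.456 + 218.268 = 497.227 mg/L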